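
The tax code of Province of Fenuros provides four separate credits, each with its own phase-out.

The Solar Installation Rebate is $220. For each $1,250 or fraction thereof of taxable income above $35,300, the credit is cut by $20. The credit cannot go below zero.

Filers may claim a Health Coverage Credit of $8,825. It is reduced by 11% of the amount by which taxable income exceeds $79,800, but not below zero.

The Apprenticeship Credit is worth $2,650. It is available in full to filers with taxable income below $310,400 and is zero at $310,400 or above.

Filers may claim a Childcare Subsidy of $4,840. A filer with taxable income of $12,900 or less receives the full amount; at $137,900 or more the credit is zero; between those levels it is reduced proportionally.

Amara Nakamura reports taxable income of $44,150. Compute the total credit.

$15,165

Solar Installation Rebate: income exceeds $35,300 by $8,850, which is 8 full-or-partial $1,250 increments; reduction = 8 × $20 = $160, leaving $60.
Health Coverage Credit: $44,150 is at or below the $79,800 threshold, so the full $8,825 applies.
Apprenticeship Credit: $44,150 is below the $310,400 cutoff, so the full $2,650 applies.
Childcare Subsidy: $44,150 is $31,250 into a $125,000 phase-out range, leaving 93,750/125,000 of the credit: $4,840 × 93,750/125,000 = $3,630.
Total: $60 + $8,825 + $2,650 + $3,630 = $15,165.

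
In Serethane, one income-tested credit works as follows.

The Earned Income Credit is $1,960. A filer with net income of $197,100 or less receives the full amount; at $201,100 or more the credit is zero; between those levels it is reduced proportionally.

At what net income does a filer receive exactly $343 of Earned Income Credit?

$200,400

$343 is 343/1,960 of the full $1,960, so 1,617/1,960 of the $4,000 range has been used: income = $197,100 + $4,000 × 1,617/1,960 = $200,400.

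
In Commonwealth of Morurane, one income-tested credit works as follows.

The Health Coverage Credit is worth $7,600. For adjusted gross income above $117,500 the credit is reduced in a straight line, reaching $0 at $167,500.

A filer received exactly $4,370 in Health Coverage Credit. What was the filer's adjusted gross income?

$138,750

$4,370 is 4,370/7,600 of the full $7,600, so 3,230/7,600 of the $50,000 range has been used: income = $117,500 + $50,000 × 3,230/7,600 = $138,750.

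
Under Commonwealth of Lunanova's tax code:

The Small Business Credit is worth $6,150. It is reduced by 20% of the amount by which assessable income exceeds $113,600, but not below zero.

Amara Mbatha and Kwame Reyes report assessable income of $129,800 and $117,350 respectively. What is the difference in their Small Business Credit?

$2,490

Amara ($129,800): Small Business Credit: 20% of the $16,200 excess over $113,600 is $3,240; credit = $6,150 − $3,240 = $2,910.
Kwame ($117,350): Small Business Credit: 20% of the $3,750 excess over $113,600 is $750; credit = $6,150 − $750 = $5,400.
Difference: |$2,910 − $5,400| = $2,490.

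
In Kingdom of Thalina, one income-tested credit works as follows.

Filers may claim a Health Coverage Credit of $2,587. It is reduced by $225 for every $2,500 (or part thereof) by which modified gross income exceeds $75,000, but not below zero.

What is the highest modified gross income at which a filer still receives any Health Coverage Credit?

$102,500

After 11 increments the reduction is 11 × $225 = $2,475, leaving $112; one more increment wipes it out. Increment 11 ends at excess 11 × $2,500 = $27,500, so the highest qualifying income is $75,000 + $27,500 = $102,500.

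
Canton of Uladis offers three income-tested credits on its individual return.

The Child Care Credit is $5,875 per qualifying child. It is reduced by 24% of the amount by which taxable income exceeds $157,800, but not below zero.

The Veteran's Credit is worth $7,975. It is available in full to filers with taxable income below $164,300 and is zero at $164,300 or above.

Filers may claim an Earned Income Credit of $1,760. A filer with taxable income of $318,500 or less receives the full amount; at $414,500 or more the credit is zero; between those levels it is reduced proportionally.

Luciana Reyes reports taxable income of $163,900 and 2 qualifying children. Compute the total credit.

Child Care Credit: base = 2 × $5,875 = $11,750. 24% of the $6,100 excess over $157,800 is $1,464; credit = $11,750 − $1,464 = $10,286.
Veteran's Credit: $163,900 is below the $164,300 cutoff, so the full $7,975 applies.
Earned Income Credit: $163,900 is at or below the $318,500 threshold, so the full $1,760 applies.
Total: $10,286 + $7,975 + $1,760 = $20,021.

$20,021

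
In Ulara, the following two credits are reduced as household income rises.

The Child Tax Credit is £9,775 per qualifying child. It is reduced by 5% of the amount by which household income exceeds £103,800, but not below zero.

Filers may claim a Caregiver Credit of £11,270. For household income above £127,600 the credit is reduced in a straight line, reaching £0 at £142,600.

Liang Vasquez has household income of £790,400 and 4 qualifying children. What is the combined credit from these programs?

Child Tax Credit: base = 4 × £9,775 = £39,100. 5% of the £686,600 excess over £103,800 is £34,330; credit = £39,100 − £34,330 = £4,770.
Caregiver Credit: £790,400 is at or above £142,600, so the credit is £0.
Total: £4,770 + £0 = £4,770.

£4,770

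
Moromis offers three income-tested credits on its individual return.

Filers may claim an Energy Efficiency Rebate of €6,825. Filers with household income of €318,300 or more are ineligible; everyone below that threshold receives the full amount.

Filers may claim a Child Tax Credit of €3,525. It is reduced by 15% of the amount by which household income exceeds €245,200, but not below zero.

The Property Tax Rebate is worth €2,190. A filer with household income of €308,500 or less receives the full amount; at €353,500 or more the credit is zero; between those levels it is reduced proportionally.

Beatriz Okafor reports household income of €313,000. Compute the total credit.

€8,796

Energy Efficiency Rebate: €313,000 is below the €318,300 cutoff, so the full €6,825 applies.
Child Tax Credit: 15% of the €67,800 excess over €245,200 is €10,170 ≥ base, so the credit is €0.
Property Tax Rebate: €313,000 is €4,500 into a €45,000 phase-out range, leaving 40,500/45,000 of the credit: €2,190 × 40,500/45,000 = €1,971.
Total: €6,825 + €0 + €1,971 = €8,796.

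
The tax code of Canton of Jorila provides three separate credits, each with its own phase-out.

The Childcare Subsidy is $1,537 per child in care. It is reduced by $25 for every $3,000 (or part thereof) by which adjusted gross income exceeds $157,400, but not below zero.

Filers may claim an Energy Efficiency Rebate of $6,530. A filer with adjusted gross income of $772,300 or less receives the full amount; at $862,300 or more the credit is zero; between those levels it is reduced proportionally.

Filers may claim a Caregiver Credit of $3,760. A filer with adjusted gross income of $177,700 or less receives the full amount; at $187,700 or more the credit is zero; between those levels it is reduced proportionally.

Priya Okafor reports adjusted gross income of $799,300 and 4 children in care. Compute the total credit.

Childcare Subsidy: base = 4 × $1,537 = $6,148. income exceeds $157,400 by $641,900, which is 214 full-or-partial $3,000 increments; reduction = 214 × $25 = $5,350, leaving $798.
Energy Efficiency Rebate: $799,300 is $27,000 into a $90,000 phase-out range, leaving 63,000/90,000 of the credit: $6,530 × 63,000/90,000 = $4,571.
Caregiver Credit: $799,300 is at or above $187,700, so the credit is $0.
Total: $798 + $4,571 + $0 = $5,369.

$5,369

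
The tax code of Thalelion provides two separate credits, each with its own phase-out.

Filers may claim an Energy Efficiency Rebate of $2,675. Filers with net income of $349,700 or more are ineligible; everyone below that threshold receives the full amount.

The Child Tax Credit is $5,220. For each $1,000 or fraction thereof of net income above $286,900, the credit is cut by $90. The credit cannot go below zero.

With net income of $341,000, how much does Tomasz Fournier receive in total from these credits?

$2,945

Energy Efficiency Rebate: $341,000 is below the $349,700 cutoff, so the full $2,675 applies.
Child Tax Credit: income exceeds $286,900 by $54,100, which is 55 full-or-partial $1,000 increments; reduction = 55 × $90 = $4,950, leaving $270.
Total: $2,675 + $270 = $2,945.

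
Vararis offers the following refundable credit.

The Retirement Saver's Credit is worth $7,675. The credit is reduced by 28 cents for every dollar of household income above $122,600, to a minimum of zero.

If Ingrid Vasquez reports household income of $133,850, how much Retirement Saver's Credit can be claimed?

$4,525

Retirement Saver's Credit: 28% of the $11,250 excess over $122,600 is $3,150; credit = $7,675 − $3,150 = $4,525.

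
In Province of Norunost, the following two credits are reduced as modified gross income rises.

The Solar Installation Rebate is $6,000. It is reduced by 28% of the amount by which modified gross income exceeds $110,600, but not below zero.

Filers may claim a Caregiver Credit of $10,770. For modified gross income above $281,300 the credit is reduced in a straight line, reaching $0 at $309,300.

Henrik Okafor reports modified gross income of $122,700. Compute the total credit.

Solar Installation Rebate: 28% of the $12,100 excess over $110,600 is $3,388; credit = $6,000 − $3,388 = $2,612.
Caregiver Credit: $122,700 is at or below the $281,300 threshold, so the full $10,770 applies.
Total: $2,612 + $10,770 = $13,382.

$13,382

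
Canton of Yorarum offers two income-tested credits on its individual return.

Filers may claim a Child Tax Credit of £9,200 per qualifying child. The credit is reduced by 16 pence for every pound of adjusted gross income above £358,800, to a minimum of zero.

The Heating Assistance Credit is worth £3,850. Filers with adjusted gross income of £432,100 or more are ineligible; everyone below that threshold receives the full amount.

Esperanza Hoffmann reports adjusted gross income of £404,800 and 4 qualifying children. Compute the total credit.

£33,290

Child Tax Credit: base = 4 × £9,200 = £36,800. 16% of the £46,000 excess over £358,800 is £7,360; credit = £36,800 − £7,360 = £29,440.
Heating Assistance Credit: £404,800 is below the £432,100 cutoff, so the full £3,850 applies.
Total: £29,440 + £3,850 = £33,290.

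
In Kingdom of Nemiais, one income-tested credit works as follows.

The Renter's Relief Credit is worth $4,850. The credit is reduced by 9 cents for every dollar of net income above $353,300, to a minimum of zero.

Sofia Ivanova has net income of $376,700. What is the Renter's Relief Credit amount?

Renter's Relief Credit: 9% of the $23,400 excess over $353,300 is $2,106; credit = $4,850 − $2,106 = $2,744.

$2,744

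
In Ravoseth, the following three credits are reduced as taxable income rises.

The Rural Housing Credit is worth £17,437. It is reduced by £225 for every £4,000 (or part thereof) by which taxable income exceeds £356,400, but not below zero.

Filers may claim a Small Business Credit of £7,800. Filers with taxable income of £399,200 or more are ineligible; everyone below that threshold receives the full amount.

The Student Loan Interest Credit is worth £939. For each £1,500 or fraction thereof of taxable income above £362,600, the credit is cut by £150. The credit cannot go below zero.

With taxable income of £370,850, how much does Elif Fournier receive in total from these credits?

£24,376

Rural Housing Credit: income exceeds £356,400 by £14,450, which is 4 full-or-partial £4,000 increments; reduction = 4 × £225 = £900, leaving £16,537.
Small Business Credit: £370,850 is below the £399,200 cutoff, so the full £7,800 applies.
Student Loan Interest Credit: income exceeds £362,600 by £8,250, which is 6 full-or-partial £1,500 increments; reduction = 6 × £150 = £900, leaving £39.
Total: £16,537 + £7,800 + £39 = £24,376.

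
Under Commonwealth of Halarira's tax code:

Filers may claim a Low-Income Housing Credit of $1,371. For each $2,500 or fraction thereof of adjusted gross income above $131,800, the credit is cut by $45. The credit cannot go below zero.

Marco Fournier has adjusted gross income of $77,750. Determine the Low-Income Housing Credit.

$1,371

Low-Income Housing Credit: $77,750 is at or below the $131,800 threshold, so the full $1,371 applies.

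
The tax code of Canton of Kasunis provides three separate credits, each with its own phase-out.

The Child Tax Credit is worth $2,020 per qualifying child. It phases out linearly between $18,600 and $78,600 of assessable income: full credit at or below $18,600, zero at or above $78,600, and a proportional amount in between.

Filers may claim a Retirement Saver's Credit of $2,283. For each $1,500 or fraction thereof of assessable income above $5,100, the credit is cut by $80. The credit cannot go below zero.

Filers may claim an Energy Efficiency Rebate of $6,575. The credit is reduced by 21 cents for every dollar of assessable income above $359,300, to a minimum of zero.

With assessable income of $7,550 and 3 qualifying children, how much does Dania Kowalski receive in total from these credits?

Child Tax Credit: base = 3 × $2,020 = $6,060. $7,550 is at or below the $18,600 threshold, so the full $6,060 applies.
Retirement Saver's Credit: income exceeds $5,100 by $2,450, which is 2 full-or-partial $1,500 increments; reduction = 2 × $80 = $160, leaving $2,123.
Energy Efficiency Rebate: $7,550 is at or below the $359,300 threshold, so the full $6,575 applies.
Total: $6,060 + $2,123 + $6,575 = $14,758.

$14,758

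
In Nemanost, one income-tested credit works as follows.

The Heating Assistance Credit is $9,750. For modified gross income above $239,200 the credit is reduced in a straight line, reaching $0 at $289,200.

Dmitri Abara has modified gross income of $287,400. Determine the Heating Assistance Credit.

$351

Heating Assistance Credit: $287,400 is $48,200 into a $50,000 phase-out range, leaving 1,800/50,000 of the credit: $9,750 × 1,800/50,000 = $351.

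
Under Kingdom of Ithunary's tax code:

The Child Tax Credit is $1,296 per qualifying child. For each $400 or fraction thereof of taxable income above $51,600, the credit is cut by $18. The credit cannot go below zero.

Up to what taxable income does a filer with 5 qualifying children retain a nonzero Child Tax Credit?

Full credit = 5 × $1,296 = $6,480.
After 359 increments the reduction is 359 × $18 = $6,462, leaving $18; one more increment wipes it out. Increment 359 ends at excess 359 × $400 = $143,600, so the highest qualifying income is $51,600 + $143,600 = $195,200.

$195,200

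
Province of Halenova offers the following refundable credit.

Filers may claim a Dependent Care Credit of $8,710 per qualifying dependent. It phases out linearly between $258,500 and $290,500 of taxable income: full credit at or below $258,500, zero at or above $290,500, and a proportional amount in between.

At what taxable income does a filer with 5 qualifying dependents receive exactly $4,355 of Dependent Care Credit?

Full credit = 5 × $8,710 = $43,550.
$4,355 is 4,355/43,550 of the full $43,550, so 39,195/43,550 of the $32,000 range has been used: income = $258,500 + $32,000 × 39,195/43,550 = $287,300.

$287,300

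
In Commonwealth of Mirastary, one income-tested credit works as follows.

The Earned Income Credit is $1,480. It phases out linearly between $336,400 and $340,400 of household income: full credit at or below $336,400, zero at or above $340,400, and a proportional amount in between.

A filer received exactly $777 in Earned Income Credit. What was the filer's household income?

$777 is 777/1,480 of the full $1,480, so 703/1,480 of the $4,000 range has been used: income = $336,400 + $4,000 × 703/1,480 = $338,300.

$338,300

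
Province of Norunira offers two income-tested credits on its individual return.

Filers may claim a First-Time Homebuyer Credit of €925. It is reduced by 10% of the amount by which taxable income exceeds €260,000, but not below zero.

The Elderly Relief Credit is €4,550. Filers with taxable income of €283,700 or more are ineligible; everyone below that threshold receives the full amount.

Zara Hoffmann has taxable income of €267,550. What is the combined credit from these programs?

First-Time Homebuyer Credit: 10% of the €7,550 excess over €260,000 is €755; credit = €925 − €755 = €170.
Elderly Relief Credit: €267,550 is below the €283,700 cutoff, so the full €4,550 applies.
Total: €170 + €4,550 = €4,720.

€4,720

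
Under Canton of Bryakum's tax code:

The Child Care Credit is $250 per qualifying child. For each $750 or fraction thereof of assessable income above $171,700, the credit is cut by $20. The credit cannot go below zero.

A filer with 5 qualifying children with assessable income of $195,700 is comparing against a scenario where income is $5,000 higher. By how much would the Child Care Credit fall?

At $195,700 — base = 5 × $250 = $1,250. income exceeds $171,700 by $24,000, which is 32 full-or-partial $750 increments; reduction = 32 × $20 = $640, leaving $610.
At $200,700 — base = 5 × $250 = $1,250. income exceeds $171,700 by $29,000, which is 39 full-or-partial $750 increments; reduction = 39 × $20 = $780, leaving $470.
Lost: $610 − $470 = $140.

$140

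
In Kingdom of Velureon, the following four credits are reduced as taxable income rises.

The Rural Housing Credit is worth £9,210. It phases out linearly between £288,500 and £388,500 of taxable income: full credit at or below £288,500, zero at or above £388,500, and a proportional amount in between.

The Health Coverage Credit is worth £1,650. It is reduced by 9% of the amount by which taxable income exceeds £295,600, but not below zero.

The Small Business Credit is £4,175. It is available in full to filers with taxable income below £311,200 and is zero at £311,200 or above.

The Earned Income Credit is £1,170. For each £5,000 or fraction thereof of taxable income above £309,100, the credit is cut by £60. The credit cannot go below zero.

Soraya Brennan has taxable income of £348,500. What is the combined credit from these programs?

£4,374

Rural Housing Credit: £348,500 is £60,000 into a £100,000 phase-out range, leaving 40,000/100,000 of the credit: £9,210 × 40,000/100,000 = £3,684.
Health Coverage Credit: 9% of the £52,900 excess over £295,600 is £4,761 ≥ base, so the credit is £0.
Small Business Credit: £348,500 meets or exceeds the £311,200 cutoff, so the credit is £0.
Earned Income Credit: income exceeds £309,100 by £39,400, which is 8 full-or-partial £5,000 increments; reduction = 8 × £60 = £480, leaving £690.
Total: £3,684 + £0 + £0 + £690 = £4,374.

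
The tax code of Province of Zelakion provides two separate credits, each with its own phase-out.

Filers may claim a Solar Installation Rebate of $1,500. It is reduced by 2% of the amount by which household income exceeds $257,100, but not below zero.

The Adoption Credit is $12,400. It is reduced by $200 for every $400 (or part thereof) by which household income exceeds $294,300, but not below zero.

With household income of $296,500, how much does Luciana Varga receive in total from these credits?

Solar Installation Rebate: 2% of the $39,400 excess over $257,100 is $788; credit = $1,500 − $788 = $712.
Adoption Credit: income exceeds $294,300 by $2,200, which is 6 full-or-partial $400 increments; reduction = 6 × $200 = $1,200, leaving $11,200.
Total: $712 + $11,200 = $11,912.

$11,912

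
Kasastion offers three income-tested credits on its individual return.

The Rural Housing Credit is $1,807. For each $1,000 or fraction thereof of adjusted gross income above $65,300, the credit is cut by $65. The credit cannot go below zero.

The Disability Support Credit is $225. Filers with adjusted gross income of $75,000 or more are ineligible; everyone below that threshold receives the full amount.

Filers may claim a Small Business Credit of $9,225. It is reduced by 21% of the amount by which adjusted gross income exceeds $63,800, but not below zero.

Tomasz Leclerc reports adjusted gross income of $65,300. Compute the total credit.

Rural Housing Credit: $65,300 is at or below the $65,300 threshold, so the full $1,807 applies.
Disability Support Credit: $65,300 is below the $75,000 cutoff, so the full $225 applies.
Small Business Credit: 21% of the $1,500 excess over $63,800 is $315; credit = $9,225 − $315 = $8,910.
Total: $1,807 + $225 + $8,910 = $10,942.

$10,942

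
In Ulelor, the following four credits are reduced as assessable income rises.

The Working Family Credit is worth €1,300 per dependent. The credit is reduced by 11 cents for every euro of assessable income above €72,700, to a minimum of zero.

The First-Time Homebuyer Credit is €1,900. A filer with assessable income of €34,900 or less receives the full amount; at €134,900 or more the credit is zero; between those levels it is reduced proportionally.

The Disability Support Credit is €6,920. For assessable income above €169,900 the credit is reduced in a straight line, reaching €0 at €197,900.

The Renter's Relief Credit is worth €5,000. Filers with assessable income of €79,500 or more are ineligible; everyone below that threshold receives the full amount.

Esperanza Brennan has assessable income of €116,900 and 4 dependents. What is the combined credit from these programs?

Working Family Credit: base = 4 × €1,300 = €5,200. 11% of the €44,200 excess over €72,700 is €4,862; credit = €5,200 − €4,862 = €338.
First-Time Homebuyer Credit: €116,900 is €82,000 into a €100,000 phase-out range, leaving 18,000/100,000 of the credit: €1,900 × 18,000/100,000 = €342.
Disability Support Credit: €116,900 is at or below the €169,900 threshold, so the full €6,920 applies.
Renter's Relief Credit: €116,900 meets or exceeds the €79,500 cutoff, so the credit is €0.
Total: €338 + €342 + €6,920 + €0 = €7,600.

€7,600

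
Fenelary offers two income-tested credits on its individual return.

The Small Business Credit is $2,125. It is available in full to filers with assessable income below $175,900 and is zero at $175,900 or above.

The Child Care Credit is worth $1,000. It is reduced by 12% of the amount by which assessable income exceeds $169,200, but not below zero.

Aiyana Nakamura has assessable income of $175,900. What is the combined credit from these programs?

Small Business Credit: $175,900 meets or exceeds the $175,900 cutoff, so the credit is $0.
Child Care Credit: 12% of the $6,700 excess over $169,200 is $804; credit = $1,000 − $804 = $196.
Total: $0 + $196 = $196.

$196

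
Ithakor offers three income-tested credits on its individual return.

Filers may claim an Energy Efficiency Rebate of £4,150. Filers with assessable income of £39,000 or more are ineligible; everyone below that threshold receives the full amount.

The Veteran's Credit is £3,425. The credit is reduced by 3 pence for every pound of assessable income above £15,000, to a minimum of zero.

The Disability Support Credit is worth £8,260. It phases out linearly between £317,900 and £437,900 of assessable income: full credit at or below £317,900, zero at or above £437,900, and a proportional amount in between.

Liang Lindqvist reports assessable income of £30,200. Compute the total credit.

Energy Efficiency Rebate: £30,200 is below the £39,000 cutoff, so the full £4,150 applies.
Veteran's Credit: 3% of the £15,200 excess over £15,000 is £456; credit = £3,425 − £456 = £2,969.
Disability Support Credit: £30,200 is at or below the £317,900 threshold, so the full £8,260 applies.
Total: £4,150 + £2,969 + £8,260 = £15,379.

£15,379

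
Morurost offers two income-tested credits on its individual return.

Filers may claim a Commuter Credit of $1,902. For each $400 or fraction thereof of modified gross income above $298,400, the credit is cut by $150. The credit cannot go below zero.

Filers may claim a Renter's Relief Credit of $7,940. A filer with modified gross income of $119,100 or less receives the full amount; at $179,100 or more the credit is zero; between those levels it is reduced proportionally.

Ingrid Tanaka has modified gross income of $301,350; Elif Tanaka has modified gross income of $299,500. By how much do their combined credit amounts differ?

$750

Ingrid ($301,350): Commuter Credit: income exceeds $298,400 by $2,950, which is 8 full-or-partial $400 increments; reduction = 8 × $150 = $1,200, leaving $702. Renter's Relief Credit: $301,350 is at or above $179,100, so the credit is $0. total $702 + $0 = $702
Elif ($299,500): Commuter Credit: income exceeds $298,400 by $1,100, which is 3 full-or-partial $400 increments; reduction = 3 × $150 = $450, leaving $1,452. Renter's Relief Credit: $299,500 is at or above $179,100, so the credit is $0. total $1,452 + $0 = $1,452
Difference: |$702 − $1,452| = $750.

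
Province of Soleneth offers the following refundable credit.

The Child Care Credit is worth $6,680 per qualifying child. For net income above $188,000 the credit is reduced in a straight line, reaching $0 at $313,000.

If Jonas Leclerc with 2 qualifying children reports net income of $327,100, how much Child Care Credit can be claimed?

Child Care Credit: base = 2 × $6,680 = $13,360. $327,100 is at or above $313,000, so the credit is $0.

$0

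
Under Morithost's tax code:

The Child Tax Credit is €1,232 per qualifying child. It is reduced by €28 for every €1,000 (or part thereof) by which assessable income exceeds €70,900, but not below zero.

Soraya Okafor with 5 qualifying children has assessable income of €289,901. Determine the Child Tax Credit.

€0

Child Tax Credit: base = 5 × €1,232 = €6,160. income exceeds €70,900 by €219,001 → 220 increments × €28 = €6,160 ≥ base, so the credit is €0.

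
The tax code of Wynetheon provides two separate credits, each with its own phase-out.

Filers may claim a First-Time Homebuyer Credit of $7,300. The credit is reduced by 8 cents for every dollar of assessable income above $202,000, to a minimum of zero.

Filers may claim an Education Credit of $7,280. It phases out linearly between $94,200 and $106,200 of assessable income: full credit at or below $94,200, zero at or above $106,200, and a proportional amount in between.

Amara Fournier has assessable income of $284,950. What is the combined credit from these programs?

$664

First-Time Homebuyer Credit: 8% of the $82,950 excess over $202,000 is $6,636; credit = $7,300 − $6,636 = $664.
Education Credit: $284,950 is at or above $106,200, so the credit is $0.
Total: $664 + $0 = $664.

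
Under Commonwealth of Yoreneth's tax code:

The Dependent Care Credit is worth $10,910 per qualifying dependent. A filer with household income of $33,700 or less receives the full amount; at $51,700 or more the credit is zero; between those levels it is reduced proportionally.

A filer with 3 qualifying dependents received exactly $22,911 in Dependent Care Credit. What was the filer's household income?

Full credit = 3 × $10,910 = $32,730.
$22,911 is 22,911/32,730 of the full $32,730, so 9,819/32,730 of the $18,000 range has been used: income = $33,700 + $18,000 × 9,819/32,730 = $39,100.

$39,100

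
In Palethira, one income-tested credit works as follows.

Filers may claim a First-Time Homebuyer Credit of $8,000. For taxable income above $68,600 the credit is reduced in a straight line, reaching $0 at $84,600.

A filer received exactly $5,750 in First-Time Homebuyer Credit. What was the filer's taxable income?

$5,750 is 5,750/8,000 of the full $8,000, so 2,250/8,000 of the $16,000 range has been used: income = $68,600 + $16,000 × 2,250/8,000 = $73,100.

$73,100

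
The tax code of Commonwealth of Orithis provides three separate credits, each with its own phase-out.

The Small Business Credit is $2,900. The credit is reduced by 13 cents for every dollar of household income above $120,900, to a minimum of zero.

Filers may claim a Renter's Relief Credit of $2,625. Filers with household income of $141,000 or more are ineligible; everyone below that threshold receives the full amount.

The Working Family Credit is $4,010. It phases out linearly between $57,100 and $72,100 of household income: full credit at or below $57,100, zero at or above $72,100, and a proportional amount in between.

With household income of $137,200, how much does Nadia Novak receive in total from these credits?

$3,406

Small Business Credit: 13% of the $16,300 excess over $120,900 is $2,119; credit = $2,900 − $2,119 = $781.
Renter's Relief Credit: $137,200 is below the $141,000 cutoff, so the full $2,625 applies.
Working Family Credit: $137,200 is at or above $72,100, so the credit is $0.
Total: $781 + $2,625 + $0 = $3,406.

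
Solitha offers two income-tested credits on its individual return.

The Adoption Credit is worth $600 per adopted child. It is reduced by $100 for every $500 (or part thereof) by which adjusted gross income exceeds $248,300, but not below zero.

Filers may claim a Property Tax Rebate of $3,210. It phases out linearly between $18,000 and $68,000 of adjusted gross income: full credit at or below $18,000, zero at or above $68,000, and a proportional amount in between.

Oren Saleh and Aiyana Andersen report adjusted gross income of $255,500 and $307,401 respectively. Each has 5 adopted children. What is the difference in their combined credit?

$1,500

Oren ($255,500): Adoption Credit: base = 5 × $600 = $3,000. income exceeds $248,300 by $7,200, which is 15 full-or-partial $500 increments; reduction = 15 × $100 = $1,500, leaving $1,500. Property Tax Rebate: $255,500 is at or above $68,000, so the credit is $0. total $1,500 + $0 = $1,500
Aiyana ($307,401): Adoption Credit: base = 5 × $600 = $3,000. income exceeds $248,300 by $59,101 → 119 increments × $100 = $11,900 ≥ base, so the credit is $0. Property Tax Rebate: $307,401 is at or above $68,000, so the credit is $0. total $0 + $0 = $0
Difference: |$1,500 − $0| = $1,500.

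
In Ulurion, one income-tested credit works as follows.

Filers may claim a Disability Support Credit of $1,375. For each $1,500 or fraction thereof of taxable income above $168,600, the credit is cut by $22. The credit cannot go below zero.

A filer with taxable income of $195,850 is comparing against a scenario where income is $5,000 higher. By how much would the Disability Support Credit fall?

$66

At $195,850 — income exceeds $168,600 by $27,250, which is 19 full-or-partial $1,500 increments; reduction = 19 × $22 = $418, leaving $957.
At $200,850 — income exceeds $168,600 by $32,250, which is 22 full-or-partial $1,500 increments; reduction = 22 × $22 = $484, leaving $891.
Lost: $957 − $891 = $66.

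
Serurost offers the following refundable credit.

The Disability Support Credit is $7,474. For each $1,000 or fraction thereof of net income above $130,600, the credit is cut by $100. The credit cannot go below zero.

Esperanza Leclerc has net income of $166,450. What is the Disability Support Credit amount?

Disability Support Credit: income exceeds $130,600 by $35,850, which is 36 full-or-partial $1,000 increments; reduction = 36 × $100 = $3,600, leaving $3,874.

$3,874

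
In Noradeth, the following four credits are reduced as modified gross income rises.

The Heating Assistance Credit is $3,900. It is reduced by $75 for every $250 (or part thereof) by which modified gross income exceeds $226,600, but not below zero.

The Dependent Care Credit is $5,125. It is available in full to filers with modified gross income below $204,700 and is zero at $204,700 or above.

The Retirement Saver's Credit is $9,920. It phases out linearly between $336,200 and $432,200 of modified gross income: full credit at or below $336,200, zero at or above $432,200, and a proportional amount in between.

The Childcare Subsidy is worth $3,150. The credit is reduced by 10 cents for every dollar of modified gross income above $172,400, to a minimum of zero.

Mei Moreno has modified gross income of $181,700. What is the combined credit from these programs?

$21,165

Heating Assistance Credit: $181,700 is at or below the $226,600 threshold, so the full $3,900 applies.
Dependent Care Credit: $181,700 is below the $204,700 cutoff, so the full $5,125 applies.
Retirement Saver's Credit: $181,700 is at or below the $336,200 threshold, so the full $9,920 applies.
Childcare Subsidy: 10% of the $9,300 excess over $172,400 is $930; credit = $3,150 − $930 = $2,220.
Total: $3,900 + $5,125 + $9,920 + $2,220 = $21,165.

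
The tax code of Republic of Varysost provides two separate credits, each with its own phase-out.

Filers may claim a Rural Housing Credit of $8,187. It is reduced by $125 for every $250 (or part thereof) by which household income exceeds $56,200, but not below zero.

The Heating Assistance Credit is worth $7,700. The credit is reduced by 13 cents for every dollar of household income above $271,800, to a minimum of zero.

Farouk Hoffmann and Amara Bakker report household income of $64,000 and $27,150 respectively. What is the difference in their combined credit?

Farouk ($64,000): Rural Housing Credit: income exceeds $56,200 by $7,800, which is 32 full-or-partial $250 increments; reduction = 32 × $125 = $4,000, leaving $4,187. Heating Assistance Credit: $64,000 is at or below the $271,800 threshold, so the full $7,700 applies. total $4,187 + $7,700 = $11,887
Amara ($27,150): Rural Housing Credit: $27,150 is at or below the $56,200 threshold, so the full $8,187 applies. Heating Assistance Credit: $27,150 is at or below the $271,800 threshold, so the full $7,700 applies. total $8,187 + $7,700 = $15,887
Difference: |$11,887 − $15,887| = $4,000.

$4,000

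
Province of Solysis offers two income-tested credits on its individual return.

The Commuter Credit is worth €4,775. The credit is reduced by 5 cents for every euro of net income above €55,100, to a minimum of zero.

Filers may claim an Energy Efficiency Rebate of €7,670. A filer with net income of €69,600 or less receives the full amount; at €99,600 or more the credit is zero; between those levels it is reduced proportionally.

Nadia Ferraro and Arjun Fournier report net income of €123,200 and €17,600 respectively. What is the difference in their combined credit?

Nadia (€123,200): Commuter Credit: 5% of the €68,100 excess over €55,100 is €3,405; credit = €4,775 − €3,405 = €1,370. Energy Efficiency Rebate: €123,200 is at or above €99,600, so the credit is €0. total €1,370 + €0 = €1,370
Arjun (€17,600): Commuter Credit: €17,600 is at or below the €55,100 threshold, so the full €4,775 applies. Energy Efficiency Rebate: €17,600 is at or below the €69,600 threshold, so the full €7,670 applies. total €4,775 + €7,670 = €12,445
Difference: |€1,370 − €12,445| = €11,075.

€11,075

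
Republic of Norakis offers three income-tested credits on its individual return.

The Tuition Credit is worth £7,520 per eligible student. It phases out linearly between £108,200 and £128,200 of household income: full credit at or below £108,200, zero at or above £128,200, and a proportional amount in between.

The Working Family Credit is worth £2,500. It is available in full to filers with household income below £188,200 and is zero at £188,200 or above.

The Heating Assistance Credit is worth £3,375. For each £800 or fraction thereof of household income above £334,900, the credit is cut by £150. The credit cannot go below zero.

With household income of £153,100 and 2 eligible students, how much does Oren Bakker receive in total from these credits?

Tuition Credit: base = 2 × £7,520 = £15,040. £153,100 is at or above £128,200, so the credit is £0.
Working Family Credit: £153,100 is below the £188,200 cutoff, so the full £2,500 applies.
Heating Assistance Credit: £153,100 is at or below the £334,900 threshold, so the full £3,375 applies.
Total: £0 + £2,500 + £3,375 = £5,875.

£5,875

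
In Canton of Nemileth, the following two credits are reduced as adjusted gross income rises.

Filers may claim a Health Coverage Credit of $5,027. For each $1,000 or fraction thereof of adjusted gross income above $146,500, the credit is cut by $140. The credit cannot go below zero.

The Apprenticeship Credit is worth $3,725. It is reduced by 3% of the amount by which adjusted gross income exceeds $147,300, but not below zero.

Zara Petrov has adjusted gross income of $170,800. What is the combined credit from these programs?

Health Coverage Credit: income exceeds $146,500 by $24,300, which is 25 full-or-partial $1,000 increments; reduction = 25 × $140 = $3,500, leaving $1,527.
Apprenticeship Credit: 3% of the $23,500 excess over $147,300 is $705; credit = $3,725 − $705 = $3,020.
Total: $1,527 + $3,020 = $4,547.

$4,547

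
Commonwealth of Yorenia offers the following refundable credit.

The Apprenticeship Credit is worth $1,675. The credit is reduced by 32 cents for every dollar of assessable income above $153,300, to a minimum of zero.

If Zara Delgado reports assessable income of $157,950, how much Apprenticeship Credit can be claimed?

Apprenticeship Credit: 32% of the $4,650 excess over $153,300 is $1,488; credit = $1,675 − $1,488 = $187.

$187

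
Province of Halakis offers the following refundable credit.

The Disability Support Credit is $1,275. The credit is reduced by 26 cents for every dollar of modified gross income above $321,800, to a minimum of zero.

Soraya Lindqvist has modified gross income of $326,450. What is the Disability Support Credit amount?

$66

Disability Support Credit: 26% of the $4,650 excess over $321,800 is $1,209; credit = $1,275 − $1,209 = $66.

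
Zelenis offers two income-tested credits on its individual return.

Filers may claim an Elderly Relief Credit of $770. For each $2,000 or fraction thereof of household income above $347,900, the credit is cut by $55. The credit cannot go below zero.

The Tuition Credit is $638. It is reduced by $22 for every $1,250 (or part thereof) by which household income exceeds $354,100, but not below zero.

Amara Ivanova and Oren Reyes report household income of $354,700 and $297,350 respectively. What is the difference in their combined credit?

Amara ($354,700): Elderly Relief Credit: income exceeds $347,900 by $6,800, which is 4 full-or-partial $2,000 increments; reduction = 4 × $55 = $220, leaving $550. Tuition Credit: income exceeds $354,100 by $600, which is 1 full-or-partial $1,250 increment; reduction = 1 × $22 = $22, leaving $616. total $550 + $616 = $1,166
Oren ($297,350): Elderly Relief Credit: $297,350 is at or below the $347,900 threshold, so the full $770 applies. Tuition Credit: $297,350 is at or below the $354,100 threshold, so the full $638 applies. total $770 + $638 = $1,408
Difference: |$1,166 − $1,408| = $242.

$242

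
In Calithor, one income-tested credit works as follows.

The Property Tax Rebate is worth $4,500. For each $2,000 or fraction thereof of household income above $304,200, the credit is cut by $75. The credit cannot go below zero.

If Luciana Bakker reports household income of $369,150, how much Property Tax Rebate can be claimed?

Property Tax Rebate: income exceeds $304,200 by $64,950, which is 33 full-or-partial $2,000 increments; reduction = 33 × $75 = $2,475, leaving $2,025.

$2,025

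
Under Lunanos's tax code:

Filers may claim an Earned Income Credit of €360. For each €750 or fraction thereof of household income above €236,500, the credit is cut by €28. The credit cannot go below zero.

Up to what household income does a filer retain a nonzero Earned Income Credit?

€245,500

After 12 increments the reduction is 12 × €28 = €336, leaving €24; one more increment wipes it out. Increment 12 ends at excess 12 × €750 = €9,000, so the highest qualifying income is €236,500 + €9,000 = €245,500.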